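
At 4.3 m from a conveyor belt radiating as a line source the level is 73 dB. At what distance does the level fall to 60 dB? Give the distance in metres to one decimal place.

85.8 m

The 13.0 dB drop corresponds to a distance ratio of 10^(13.0/10) for a line source.
r₂ = 4.3·10^((73−60)/10) = 4.3·10^(13.0/10) = 85.80 m.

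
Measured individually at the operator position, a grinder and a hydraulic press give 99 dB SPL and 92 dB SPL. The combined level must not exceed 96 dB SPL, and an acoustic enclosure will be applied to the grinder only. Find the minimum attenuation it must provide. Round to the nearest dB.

5 dB

Everything except the grinder sums to 10^(92/10) = 1.585e+09 in linear terms, 92.00 dB SPL.
To meet 96 dB SPL overall, the treated grinder may contribute at most 10^(96/10) − 1.585e+09 = 2.396e+09, i.e. 93.80 dB SPL.
So the grinder must be reduced from 99 to 93.80 dB SPL: IL = 5.20 dB.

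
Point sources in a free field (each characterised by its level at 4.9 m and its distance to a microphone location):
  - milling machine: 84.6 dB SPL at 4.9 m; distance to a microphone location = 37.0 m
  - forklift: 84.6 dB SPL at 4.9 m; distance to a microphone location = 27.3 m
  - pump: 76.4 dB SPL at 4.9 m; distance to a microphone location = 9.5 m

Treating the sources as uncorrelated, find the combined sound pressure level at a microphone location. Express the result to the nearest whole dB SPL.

First find each source's level at the receiver (point-source: −20·log₁₀(r/r_ref)), then combine on an intensity basis.
milling machine: 84.6 − 20·log₁₀(37.0/4.9) = 84.6 − 17.56 = 67.04 dB SPL.
forklift: 84.6 − 20·log₁₀(27.3/4.9) = 84.6 − 14.92 = 69.68 dB SPL.
pump: 76.4 − 20·log₁₀(9.5/4.9) = 76.4 − 5.75 = 70.65 dB SPL.
Σ 10^(L/10) = 2.596e+07 → L_total = 10·log₁₀(2.596e+07) = 74.14 dB SPL.

74 dB SPL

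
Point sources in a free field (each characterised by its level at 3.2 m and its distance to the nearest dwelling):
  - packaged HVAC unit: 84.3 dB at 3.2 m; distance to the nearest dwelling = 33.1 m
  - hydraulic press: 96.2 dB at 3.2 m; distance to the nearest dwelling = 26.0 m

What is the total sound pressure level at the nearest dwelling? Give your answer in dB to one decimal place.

78.2 dB

First find each source's level at the receiver (point-source: −20·log₁₀(r/r_ref)), then combine on an intensity basis.
packaged HVAC unit: 84.3 − 20·log₁₀(33.1/3.2) = 84.3 − 20.29 = 64.01 dB.
hydraulic press: 96.2 − 20·log₁₀(26.0/3.2) = 96.2 − 18.20 = 78.00 dB.
Σ 10^(L/10) = 6.566e+07 → L_total = 10·log₁₀(6.566e+07) = 78.17 dB.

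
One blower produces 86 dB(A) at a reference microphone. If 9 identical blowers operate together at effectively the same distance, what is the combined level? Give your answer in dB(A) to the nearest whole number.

96 dB(A)

N identical incoherent sources raise the level by 10·log₁₀ N.
L_total = 86 + 10·log₁₀(9) = 86 + 9.542 = 95.54 dB(A).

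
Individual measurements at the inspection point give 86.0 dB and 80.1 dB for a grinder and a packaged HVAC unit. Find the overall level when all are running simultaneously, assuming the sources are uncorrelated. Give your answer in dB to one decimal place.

For uncorrelated sources the intensities add, so convert each level to linear form, sum, and take 10·log₁₀ of the total.
Σ 10^(L/10) = 10^(86.0/10) + 10^(80.1/10) = 5.004e+08.
L_total = 10·log₁₀(5.004e+08) = 86.99 dB.

87.0 dB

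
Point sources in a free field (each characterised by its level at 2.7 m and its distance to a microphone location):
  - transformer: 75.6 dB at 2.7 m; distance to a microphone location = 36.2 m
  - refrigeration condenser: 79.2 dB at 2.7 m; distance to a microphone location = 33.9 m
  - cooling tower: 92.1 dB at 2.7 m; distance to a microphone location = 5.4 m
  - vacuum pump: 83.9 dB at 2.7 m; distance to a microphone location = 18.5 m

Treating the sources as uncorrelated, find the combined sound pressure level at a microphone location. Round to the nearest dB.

86 dB

Apply inverse-square spreading to bring every level to the receiver, then sum 10^(L/10).
transformer: 75.6 − 20·log₁₀(36.2/2.7) = 75.6 − 22.55 = 53.05 dB.
refrigeration condenser: 79.2 − 20·log₁₀(33.9/2.7) = 79.2 − 21.98 = 57.22 dB.
cooling tower: 92.1 − 20·log₁₀(5.4/2.7) = 92.1 − 6.02 = 86.08 dB.
vacuum pump: 83.9 − 20·log₁₀(18.5/2.7) = 83.9 − 16.72 = 67.18 dB.
Σ 10^(L/10) = 4.114e+08 → L_total = 10·log₁₀(4.114e+08) = 86.14 dB.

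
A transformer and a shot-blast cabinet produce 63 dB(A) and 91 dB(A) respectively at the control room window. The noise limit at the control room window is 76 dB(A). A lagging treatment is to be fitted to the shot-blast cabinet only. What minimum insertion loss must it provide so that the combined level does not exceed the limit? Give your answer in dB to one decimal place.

15.2 dB

Everything except the shot-blast cabinet sums to 10^(63/10) = 1.995e+06 in linear terms, 63.00 dB(A).
To meet 76 dB(A) overall, the treated shot-blast cabinet may contribute at most 10^(76/10) − 1.995e+06 = 3.782e+07, i.e. 75.78 dB(A).
So the shot-blast cabinet must be reduced from 91 to 75.78 dB(A): IL = 15.22 dB.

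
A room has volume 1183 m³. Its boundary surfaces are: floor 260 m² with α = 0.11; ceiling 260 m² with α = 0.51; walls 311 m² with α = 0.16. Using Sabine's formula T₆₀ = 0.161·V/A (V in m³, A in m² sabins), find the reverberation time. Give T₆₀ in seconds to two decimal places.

0.90 s

A = Σ Sᵢαᵢ = 260·0.11 + 260·0.51 + 311·0.16 = 210.96 m².
T₆₀ = 0.161 × 1183 / 210.96 = 0.903 s.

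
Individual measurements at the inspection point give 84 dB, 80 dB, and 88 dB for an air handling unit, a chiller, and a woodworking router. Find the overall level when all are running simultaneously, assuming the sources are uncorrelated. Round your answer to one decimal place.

For uncorrelated sources the intensities add, so convert each level to linear form, sum, and take 10·log₁₀ of the total.
Σ 10^(L/10) = 10^(84/10) + 10^(80/10) + 10^(88/10) = 9.821e+08.
L_total = 10·log₁₀(9.821e+08) = 89.92 dB.

89.9 dB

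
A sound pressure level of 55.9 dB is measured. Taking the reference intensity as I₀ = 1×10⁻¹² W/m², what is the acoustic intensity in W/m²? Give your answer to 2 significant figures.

L = 10·log₁₀(I/I₀) ⇒ I = I₀·10^(L/10) = 10⁻¹² × 10^5.59.

3.9e-07 W/m²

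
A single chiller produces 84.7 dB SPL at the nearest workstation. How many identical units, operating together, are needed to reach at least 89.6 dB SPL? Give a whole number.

Need L₁ + 10·log₁₀ N ≥ 89.6, i.e. log₁₀ N ≥ 0.49.
N ≥ 10^(4.9/10) = 3.090, so N = 4.

4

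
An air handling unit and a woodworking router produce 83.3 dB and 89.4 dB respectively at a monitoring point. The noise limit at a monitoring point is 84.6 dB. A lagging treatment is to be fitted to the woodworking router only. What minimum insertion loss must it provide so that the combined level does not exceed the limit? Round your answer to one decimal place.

10.7 dB

The untreated sources together contribute 10^(83.3/10) = 2.138e+08, i.e. 83.30 dB.
The limit corresponds to 10^(84.6/10) = 2.884e+08; subtracting the fixed part leaves 7.461e+07 for the woodworking router, i.e. 78.73 dB.
So the woodworking router must be reduced from 89.4 to 78.73 dB: IL = 10.67 dB.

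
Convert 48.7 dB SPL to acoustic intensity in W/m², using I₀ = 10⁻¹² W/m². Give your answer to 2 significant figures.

L = 10·log₁₀(I/I₀) ⇒ I = I₀·10^(L/10) = 10⁻¹² × 10^4.87.

7.4e-08 W/m²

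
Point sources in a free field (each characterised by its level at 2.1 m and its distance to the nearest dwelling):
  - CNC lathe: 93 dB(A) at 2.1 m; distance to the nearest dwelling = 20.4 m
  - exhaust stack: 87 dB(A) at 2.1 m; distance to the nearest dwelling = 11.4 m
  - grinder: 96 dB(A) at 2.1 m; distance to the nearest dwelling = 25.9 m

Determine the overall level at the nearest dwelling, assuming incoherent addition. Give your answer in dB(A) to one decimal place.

78.1 dB(A)

Propagate each source to the receiver with L = L_ref − 20·log₁₀(r/r_ref), then add intensities.
CNC lathe: 93 − 20·log₁₀(20.4/2.1) = 93 − 19.75 = 73.25 dB(A).
exhaust stack: 87 − 20·log₁₀(11.4/2.1) = 87 − 14.69 = 72.31 dB(A).
grinder: 96 − 20·log₁₀(25.9/2.1) = 96 − 21.82 = 74.18 dB(A).
Σ 10^(L/10) = 6.432e+07 → L_total = 10·log₁₀(6.432e+07) = 78.08 dB(A).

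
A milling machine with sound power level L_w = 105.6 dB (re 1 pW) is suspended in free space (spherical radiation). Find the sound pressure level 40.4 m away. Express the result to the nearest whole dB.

62 dB

Free-field spherical radiation: L_p = L_w − 10·log₁₀(4π·r²), r = 40.4 m.
4π·r² = 2.051e+04 m², 10·log₁₀ of that is 43.120 dB.
L_p = 105.6 − 43.120 = 62.48 dB.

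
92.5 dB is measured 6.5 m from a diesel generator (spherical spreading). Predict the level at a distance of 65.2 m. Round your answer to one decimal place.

Spherical spreading from a point source gives a 20·log₁₀(r₂/r₁) drop.
L₂ = 92.5 − 20·log₁₀(65.2/6.5) = 92.5 − 20.027 = 72.47 dB.

72.5 dB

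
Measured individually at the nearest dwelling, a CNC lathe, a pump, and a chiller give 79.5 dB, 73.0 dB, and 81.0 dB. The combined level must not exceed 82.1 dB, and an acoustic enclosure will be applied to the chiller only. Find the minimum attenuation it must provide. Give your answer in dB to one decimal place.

3.7 dB

Fixed contribution from the other sources: Σ 10^(L/10) = 10^(79.5/10) + 10^(73.0/10) = 1.091e+08 (80.38 dB).
To meet 82.1 dB overall, the treated chiller may contribute at most 10^(82.1/10) − 1.091e+08 = 5.310e+07, i.e. 77.25 dB.
So the chiller must be reduced from 81.0 to 77.25 dB: IL = 3.75 dB.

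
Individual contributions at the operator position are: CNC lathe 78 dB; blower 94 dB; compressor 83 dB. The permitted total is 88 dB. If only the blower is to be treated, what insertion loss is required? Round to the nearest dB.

Fixed contribution from the other sources: Σ 10^(L/10) = 10^(78/10) + 10^(83/10) = 2.626e+08 (84.19 dB).
The limit corresponds to 10^(88/10) = 6.310e+08; subtracting the fixed part leaves 3.683e+08 for the blower, i.e. 85.66 dB.
So the blower must be reduced from 94 to 85.66 dB: IL = 8.34 dB.

8 dB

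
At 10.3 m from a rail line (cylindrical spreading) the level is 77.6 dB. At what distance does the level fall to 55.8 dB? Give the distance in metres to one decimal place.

1559.0 m

The 21.8 dB drop corresponds to a distance ratio of 10^(21.8/10) for a line source.
r₂ = 10.3·10^((77.6−55.8)/10) = 10.3·10^(21.8/10) = 1558.97 m.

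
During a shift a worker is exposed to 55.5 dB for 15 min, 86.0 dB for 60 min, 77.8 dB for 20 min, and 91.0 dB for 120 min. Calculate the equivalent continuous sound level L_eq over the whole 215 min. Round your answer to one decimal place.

89.1 dB

The energy average is taken in the linear domain: L_eq = 10·log₁₀[(Σ tᵢ·10^(Lᵢ/10))/T], T = 215 min.
Σ tᵢ·10^(Lᵢ/10) = 15·10^(55.5/10) + 60·10^(86.0/10) + 20·10^(77.8/10) + 120·10^(91.0/10) = 1.762e+11.
L_eq = 10·log₁₀(1.762e+11/215) = 89.13 dB.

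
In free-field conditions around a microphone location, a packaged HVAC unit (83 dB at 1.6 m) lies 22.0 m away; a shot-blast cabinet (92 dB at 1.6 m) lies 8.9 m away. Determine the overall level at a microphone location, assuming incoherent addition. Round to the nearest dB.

77 dB

Apply inverse-square spreading to bring every level to the receiver, then sum 10^(L/10).
packaged HVAC unit: 83 − 20·log₁₀(22.0/1.6) = 83 − 22.77 = 60.23 dB.
shot-blast cabinet: 92 − 20·log₁₀(8.9/1.6) = 92 − 14.91 = 77.09 dB.
Σ 10^(L/10) = 5.228e+07 → L_total = 10·log₁₀(5.228e+07) = 77.18 dB.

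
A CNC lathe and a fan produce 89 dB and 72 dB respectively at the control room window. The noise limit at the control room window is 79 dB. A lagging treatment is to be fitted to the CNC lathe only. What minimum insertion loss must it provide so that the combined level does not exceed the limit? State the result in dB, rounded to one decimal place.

11.0 dB

Everything except the CNC lathe sums to 10^(72/10) = 1.585e+07 in linear terms, 72.00 dB.
To meet 79 dB overall, the treated CNC lathe may contribute at most 10^(79/10) − 1.585e+07 = 6.358e+07, i.e. 78.03 dB.
So the CNC lathe must be reduced from 89 to 78.03 dB: IL = 10.97 dB.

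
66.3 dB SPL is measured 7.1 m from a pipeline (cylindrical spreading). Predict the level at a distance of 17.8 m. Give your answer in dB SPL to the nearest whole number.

Line-source attenuation: ΔL = 10·log₁₀(r₂/r₁) = 10·log₁₀(17.8/7.1) = 3.992 dB.
L₂ = 66.3 − 10·log₁₀(17.8/7.1) = 66.3 − 3.992 = 62.31 dB SPL.

62 dB SPL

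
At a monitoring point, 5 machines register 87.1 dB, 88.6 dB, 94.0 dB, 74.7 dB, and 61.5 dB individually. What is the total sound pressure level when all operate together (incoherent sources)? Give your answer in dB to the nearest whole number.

Incoherent sources combine by intensity addition: L_total = 10·log₁₀(Σ 10^(L_i/10)).
Σ 10^(L/10) = 10^(87.1/10) + 10^(88.6/10) + 10^(94.0/10) + 10^(74.7/10) + 10^(61.5/10) = 3.780e+09.
L_total = 10·log₁₀(3.780e+09) = 95.78 dB.

96 dB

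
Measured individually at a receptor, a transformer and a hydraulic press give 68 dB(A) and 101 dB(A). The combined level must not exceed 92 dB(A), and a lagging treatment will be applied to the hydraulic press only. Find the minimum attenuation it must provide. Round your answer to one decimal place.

Everything except the hydraulic press sums to 10^(68/10) = 6.310e+06 in linear terms, 68.00 dB(A).
The limit corresponds to 10^(92/10) = 1.585e+09; subtracting the fixed part leaves 1.579e+09 for the hydraulic press, i.e. 91.98 dB(A).
Required insertion loss = 101 − 91.98 = 9.02 dB.

9.0 dB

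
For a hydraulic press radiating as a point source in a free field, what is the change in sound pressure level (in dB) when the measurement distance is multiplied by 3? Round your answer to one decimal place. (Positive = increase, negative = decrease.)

-9.5 dB

Point-source spreading: ΔL = −20·log₁₀(r₂/r₁).
ΔL = −20·log₁₀(3) = -9.54 dB.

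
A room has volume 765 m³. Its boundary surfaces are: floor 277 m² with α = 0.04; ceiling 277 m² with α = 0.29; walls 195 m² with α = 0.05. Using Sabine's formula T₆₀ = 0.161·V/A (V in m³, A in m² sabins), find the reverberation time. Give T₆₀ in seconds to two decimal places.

A = Σ Sᵢαᵢ = 277·0.04 + 277·0.29 + 195·0.05 = 101.16 m².
T₆₀ = 0.161 × 765 / 101.16 = 1.218 s.

1.22 s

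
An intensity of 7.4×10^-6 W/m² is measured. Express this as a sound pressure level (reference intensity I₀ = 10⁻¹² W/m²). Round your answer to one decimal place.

68.7 dB

I/I₀ = 7.4×10^-6/10⁻¹² = 7.4×10^6, and L = 10·log₁₀(I/I₀).
L = 10·(0.8692 + 6) = 68.69 dB.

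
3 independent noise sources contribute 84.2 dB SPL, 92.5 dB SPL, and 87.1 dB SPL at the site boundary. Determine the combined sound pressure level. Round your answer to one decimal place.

94.1 dB SPL

Incoherent sources combine by intensity addition: L_total = 10·log₁₀(Σ 10^(L_i/10)).
Σ 10^(L/10) = 10^(84.2/10) + 10^(92.5/10) + 10^(87.1/10) = 2.554e+09.
L_total = 10·log₁₀(2.554e+09) = 94.07 dB SPL.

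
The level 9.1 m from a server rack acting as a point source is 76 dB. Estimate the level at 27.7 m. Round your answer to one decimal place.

Spherical spreading from a point source gives a 20·log₁₀(r₂/r₁) drop.
L₂ = 76 − 20·log₁₀(27.7/9.1) = 76 − 9.669 = 66.33 dB.

66.3 dB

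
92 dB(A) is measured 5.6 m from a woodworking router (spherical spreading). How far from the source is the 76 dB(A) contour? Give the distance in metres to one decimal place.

For a point source L₁ − L₂ = 20·log₁₀(r₂/r₁), so r₂ = r₁·10^((L₁−L₂)/20).
r₂ = 5.6·10^((92−76)/20) = 5.6·10^(16.0/20) = 35.33 m.

35.3 m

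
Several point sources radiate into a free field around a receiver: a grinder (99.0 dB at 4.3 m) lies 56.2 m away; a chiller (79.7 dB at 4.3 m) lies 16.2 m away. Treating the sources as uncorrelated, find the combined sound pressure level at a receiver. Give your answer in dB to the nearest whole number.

77 dB

Apply inverse-square spreading to bring every level to the receiver, then sum 10^(L/10).
grinder: 99.0 − 20·log₁₀(56.2/4.3) = 99.0 − 22.33 = 76.67 dB.
chiller: 79.7 − 20·log₁₀(16.2/4.3) = 79.7 − 11.52 = 68.18 dB.
Σ 10^(L/10) = 5.308e+07 → L_total = 10·log₁₀(5.308e+07) = 77.25 dB.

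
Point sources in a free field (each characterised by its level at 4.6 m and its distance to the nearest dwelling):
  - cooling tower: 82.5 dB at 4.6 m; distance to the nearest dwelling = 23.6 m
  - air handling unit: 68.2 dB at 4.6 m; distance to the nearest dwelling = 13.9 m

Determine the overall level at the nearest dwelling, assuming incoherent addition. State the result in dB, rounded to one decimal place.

Apply inverse-square spreading to bring every level to the receiver, then sum 10^(L/10).
cooling tower: 82.5 − 20·log₁₀(23.6/4.6) = 82.5 − 14.20 = 68.30 dB.
air handling unit: 68.2 − 20·log₁₀(13.9/4.6) = 68.2 − 9.61 = 58.59 dB.
Σ 10^(L/10) = 7.480e+06 → L_total = 10·log₁₀(7.480e+06) = 68.74 dB.

68.7 dB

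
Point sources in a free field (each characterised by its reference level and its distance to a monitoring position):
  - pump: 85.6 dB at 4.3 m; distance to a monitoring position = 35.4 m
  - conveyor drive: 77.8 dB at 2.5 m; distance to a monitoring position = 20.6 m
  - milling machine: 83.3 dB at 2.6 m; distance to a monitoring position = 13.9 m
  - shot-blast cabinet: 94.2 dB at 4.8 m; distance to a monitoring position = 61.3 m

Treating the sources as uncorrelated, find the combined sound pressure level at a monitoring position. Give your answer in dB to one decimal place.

74.7 dB

Propagate each source to the receiver with L = L_ref − 20·log₁₀(r/r_ref), then add intensities.
pump: 85.6 − 20·log₁₀(35.4/4.3) = 85.6 − 18.31 = 67.29 dB.
conveyor drive: 77.8 − 20·log₁₀(20.6/2.5) = 77.8 − 18.32 = 59.48 dB.
milling machine: 83.3 − 20·log₁₀(13.9/2.6) = 83.3 − 14.56 = 68.74 dB.
shot-blast cabinet: 94.2 − 20·log₁₀(61.3/4.8) = 94.2 − 22.12 = 72.08 dB.
Σ 10^(L/10) = 2.985e+07 → L_total = 10·log₁₀(2.985e+07) = 74.75 dB.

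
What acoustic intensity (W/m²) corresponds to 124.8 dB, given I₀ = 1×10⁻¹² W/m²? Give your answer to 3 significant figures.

L = 10·log₁₀(I/I₀) ⇒ I = I₀·10^(L/10) = 10⁻¹² × 10^12.48.

3.02 W/m²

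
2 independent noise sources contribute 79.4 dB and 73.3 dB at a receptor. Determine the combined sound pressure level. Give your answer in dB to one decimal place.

Incoherent sources combine by intensity addition: L_total = 10·log₁₀(Σ 10^(L_i/10)).
Σ 10^(L/10) = 10^(79.4/10) + 10^(73.3/10) = 1.085e+08.
L_total = 10·log₁₀(1.085e+08) = 80.35 dB.

80.4 dB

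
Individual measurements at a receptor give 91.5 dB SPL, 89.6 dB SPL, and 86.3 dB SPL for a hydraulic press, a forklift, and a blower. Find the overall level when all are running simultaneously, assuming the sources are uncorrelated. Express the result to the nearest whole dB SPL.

94 dB SPL

For uncorrelated sources the intensities add, so convert each level to linear form, sum, and take 10·log₁₀ of the total.
Σ 10^(L/10) = 10^(91.5/10) + 10^(89.6/10) + 10^(86.3/10) = 2.751e+09.
L_total = 10·log₁₀(2.751e+09) = 94.40 dB SPL.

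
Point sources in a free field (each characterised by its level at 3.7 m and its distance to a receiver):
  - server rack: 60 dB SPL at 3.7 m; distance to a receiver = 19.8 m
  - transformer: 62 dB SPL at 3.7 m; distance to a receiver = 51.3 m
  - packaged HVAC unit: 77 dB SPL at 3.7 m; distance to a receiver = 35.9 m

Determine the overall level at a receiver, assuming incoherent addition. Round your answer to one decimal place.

57.6 dB SPL

First find each source's level at the receiver (point-source: −20·log₁₀(r/r_ref)), then combine on an intensity basis.
server rack: 60 − 20·log₁₀(19.8/3.7) = 60 − 14.57 = 45.43 dB SPL.
transformer: 62 − 20·log₁₀(51.3/3.7) = 62 − 22.84 = 39.16 dB SPL.
packaged HVAC unit: 77 − 20·log₁₀(35.9/3.7) = 77 − 19.74 = 57.26 dB SPL.
Σ 10^(L/10) = 5.755e+05 → L_total = 10·log₁₀(5.755e+05) = 57.60 dB SPL.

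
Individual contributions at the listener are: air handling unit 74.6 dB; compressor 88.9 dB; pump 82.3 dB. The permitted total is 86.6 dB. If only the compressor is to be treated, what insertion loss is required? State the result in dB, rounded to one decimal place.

4.8 dB

Everything except the compressor sums to 10^(74.6/10) + 10^(82.3/10) = 1.987e+08 in linear terms, 82.98 dB.
The limit corresponds to 10^(86.6/10) = 4.571e+08; subtracting the fixed part leaves 2.584e+08 for the compressor, i.e. 84.12 dB.
Required insertion loss = 88.9 − 84.12 = 4.78 dB.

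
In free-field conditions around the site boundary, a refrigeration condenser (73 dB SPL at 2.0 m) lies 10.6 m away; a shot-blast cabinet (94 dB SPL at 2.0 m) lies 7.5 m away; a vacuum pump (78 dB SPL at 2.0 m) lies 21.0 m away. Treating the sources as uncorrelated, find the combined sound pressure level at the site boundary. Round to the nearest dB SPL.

Apply inverse-square spreading to bring every level to the receiver, then sum 10^(L/10).
refrigeration condenser: 73 − 20·log₁₀(10.6/2.0) = 73 − 14.49 = 58.51 dB SPL.
shot-blast cabinet: 94 − 20·log₁₀(7.5/2.0) = 94 − 11.48 = 82.52 dB SPL.
vacuum pump: 78 − 20·log₁₀(21.0/2.0) = 78 − 20.42 = 57.58 dB SPL.
Σ 10^(L/10) = 1.799e+08 → L_total = 10·log₁₀(1.799e+08) = 82.55 dB SPL.

83 dB SPL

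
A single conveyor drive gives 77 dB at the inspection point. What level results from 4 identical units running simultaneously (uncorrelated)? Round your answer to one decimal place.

83.0 dB

L_total = L₁ + 10·log₁₀ N for N identical incoherent sources.
L_total = 77 + 10·log₁₀(4) = 77 + 6.021 = 83.02 dB.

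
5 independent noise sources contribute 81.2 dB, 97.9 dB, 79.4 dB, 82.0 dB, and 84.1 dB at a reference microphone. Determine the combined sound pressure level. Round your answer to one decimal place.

Incoherent sources combine by intensity addition: L_total = 10·log₁₀(Σ 10^(L_i/10)).
Σ 10^(L/10) = 10^(81.2/10) + 10^(97.9/10) + 10^(79.4/10) + 10^(82.0/10) + 10^(84.1/10) = 6.800e+09.
L_total = 10·log₁₀(6.800e+09) = 98.33 dB.

98.3 dB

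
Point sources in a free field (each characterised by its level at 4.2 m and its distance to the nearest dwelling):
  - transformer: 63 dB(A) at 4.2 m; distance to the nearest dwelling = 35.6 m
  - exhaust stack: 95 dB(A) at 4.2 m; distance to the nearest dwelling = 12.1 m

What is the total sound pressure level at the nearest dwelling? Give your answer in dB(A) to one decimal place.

Propagate each source to the receiver with L = L_ref − 20·log₁₀(r/r_ref), then add intensities.
transformer: 63 − 20·log₁₀(35.6/4.2) = 63 − 18.56 = 44.44 dB(A).
exhaust stack: 95 − 20·log₁₀(12.1/4.2) = 95 − 9.19 = 85.81 dB(A).
Σ 10^(L/10) = 3.810e+08 → L_total = 10·log₁₀(3.810e+08) = 85.81 dB(A).

85.8 dB(A)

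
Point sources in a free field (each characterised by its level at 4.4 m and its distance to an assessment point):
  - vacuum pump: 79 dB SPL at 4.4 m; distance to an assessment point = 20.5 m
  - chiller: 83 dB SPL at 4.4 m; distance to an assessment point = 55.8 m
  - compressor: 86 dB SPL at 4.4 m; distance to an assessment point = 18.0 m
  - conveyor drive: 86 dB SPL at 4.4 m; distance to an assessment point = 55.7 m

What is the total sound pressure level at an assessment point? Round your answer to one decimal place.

First find each source's level at the receiver (point-source: −20·log₁₀(r/r_ref)), then combine on an intensity basis.
vacuum pump: 79 − 20·log₁₀(20.5/4.4) = 79 − 13.37 = 65.63 dB SPL.
chiller: 83 − 20·log₁₀(55.8/4.4) = 83 − 22.06 = 60.94 dB SPL.
compressor: 86 − 20·log₁₀(18.0/4.4) = 86 − 12.24 = 73.76 dB SPL.
conveyor drive: 86 − 20·log₁₀(55.7/4.4) = 86 − 22.05 = 63.95 dB SPL.
Σ 10^(L/10) = 3.117e+07 → L_total = 10·log₁₀(3.117e+07) = 74.94 dB SPL.

74.9 dB SPL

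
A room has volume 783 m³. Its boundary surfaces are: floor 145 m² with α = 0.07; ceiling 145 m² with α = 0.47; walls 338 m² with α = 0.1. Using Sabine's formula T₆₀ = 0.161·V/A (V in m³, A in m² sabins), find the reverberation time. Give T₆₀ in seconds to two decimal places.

Summing Sᵢαᵢ: 145·0.07 + 145·0.47 + 338·0.1 = 112.10 m².
T₆₀ = 0.161 × 783 / 112.10 = 1.125 s.

1.12 s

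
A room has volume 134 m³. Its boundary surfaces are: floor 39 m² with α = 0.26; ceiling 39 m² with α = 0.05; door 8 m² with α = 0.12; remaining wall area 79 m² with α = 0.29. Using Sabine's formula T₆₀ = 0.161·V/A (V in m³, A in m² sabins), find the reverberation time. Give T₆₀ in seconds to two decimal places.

0.60 s

Summing Sᵢαᵢ: 39·0.26 + 39·0.05 + 8·0.12 + 79·0.29 = 35.96 m².
T₆₀ = 0.161 × 134 / 35.96 = 0.600 s.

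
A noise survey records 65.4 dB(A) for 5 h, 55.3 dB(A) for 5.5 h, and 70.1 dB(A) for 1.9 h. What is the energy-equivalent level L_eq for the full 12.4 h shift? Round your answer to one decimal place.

The energy average is taken in the linear domain: L_eq = 10·log₁₀[(Σ tᵢ·10^(Lᵢ/10))/T], T = 12.4 h.
Σ tᵢ·10^(Lᵢ/10) = 5·10^(65.4/10) + 5.5·10^(55.3/10) + 1.9·10^(70.1/10) = 3.864e+07.
L_eq = 10·log₁₀(3.864e+07/12.4) = 64.94 dB(A).

64.9 dB(A)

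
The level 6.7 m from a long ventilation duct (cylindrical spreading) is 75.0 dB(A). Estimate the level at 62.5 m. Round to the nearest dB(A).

Cylindrical spreading from a line source gives a 10·log₁₀(r₂/r₁) drop.
L₂ = 75.0 − 10·log₁₀(62.5/6.7) = 75.0 − 9.698 = 65.30 dB(A).

65 dB(A)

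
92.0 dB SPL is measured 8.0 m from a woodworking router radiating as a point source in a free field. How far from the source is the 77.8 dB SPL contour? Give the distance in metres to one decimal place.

The 14.2 dB drop corresponds to a distance ratio of 10^(14.2/20) for a point source.
r₂ = 8.0·10^((92.0−77.8)/20) = 8.0·10^(14.2/20) = 41.03 m.

41.0 m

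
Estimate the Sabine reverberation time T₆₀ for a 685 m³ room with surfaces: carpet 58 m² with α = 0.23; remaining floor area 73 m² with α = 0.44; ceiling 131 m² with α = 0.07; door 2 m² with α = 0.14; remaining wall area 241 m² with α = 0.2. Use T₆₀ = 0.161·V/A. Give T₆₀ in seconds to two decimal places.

1.07 s

A = Σ Sᵢαᵢ = 58·0.23 + 73·0.44 + 131·0.07 + 2·0.14 + 241·0.2 = 103.11 m².
T₆₀ = 0.161 × 685 / 103.11 = 1.070 s.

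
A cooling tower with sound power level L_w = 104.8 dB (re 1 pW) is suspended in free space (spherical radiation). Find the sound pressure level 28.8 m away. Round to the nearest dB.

L_p = L_w − 10·log₁₀(4π·r²) with r = 28.8 m.
4π·r² = 1.042e+04 m², 10·log₁₀ of that is 40.180 dB.
L_p = 104.8 − 40.180 = 64.62 dB.

65 dB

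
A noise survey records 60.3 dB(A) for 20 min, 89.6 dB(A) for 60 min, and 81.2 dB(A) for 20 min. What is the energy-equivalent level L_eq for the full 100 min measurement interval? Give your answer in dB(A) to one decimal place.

87.6 dB(A)

L_eq = 10·log₁₀[(1/T)·Σ tᵢ·10^(Lᵢ/10)] with T = 100 min.
Σ tᵢ·10^(Lᵢ/10) = 20·10^(60.3/10) + 60·10^(89.6/10) + 20·10^(81.2/10) = 5.738e+10.
L_eq = 10·log₁₀(5.738e+10/100) = 87.59 dB(A).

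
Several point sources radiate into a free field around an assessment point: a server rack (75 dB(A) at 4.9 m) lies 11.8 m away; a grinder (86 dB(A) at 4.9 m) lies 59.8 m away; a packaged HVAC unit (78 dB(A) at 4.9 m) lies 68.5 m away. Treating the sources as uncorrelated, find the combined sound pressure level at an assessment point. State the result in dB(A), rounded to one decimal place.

First find each source's level at the receiver (point-source: −20·log₁₀(r/r_ref)), then combine on an intensity basis.
server rack: 75 − 20·log₁₀(11.8/4.9) = 75 − 7.63 = 67.37 dB(A).
grinder: 86 − 20·log₁₀(59.8/4.9) = 86 − 21.73 = 64.27 dB(A).
packaged HVAC unit: 78 − 20·log₁₀(68.5/4.9) = 78 − 22.91 = 55.09 dB(A).
Σ 10^(L/10) = 8.449e+06 → L_total = 10·log₁₀(8.449e+06) = 69.27 dB(A).

69.3 dB(A)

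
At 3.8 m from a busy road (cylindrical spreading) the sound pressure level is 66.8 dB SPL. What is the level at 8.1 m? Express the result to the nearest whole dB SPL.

64 dB SPL

For a line source, L₂ = L₁ − 10·log₁₀(r₂/r₁).
L₂ = 66.8 − 10·log₁₀(8.1/3.8) = 66.8 − 3.287 = 63.51 dB SPL.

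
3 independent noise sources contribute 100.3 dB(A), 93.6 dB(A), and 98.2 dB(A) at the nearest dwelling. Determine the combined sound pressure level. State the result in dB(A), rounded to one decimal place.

For uncorrelated sources the intensities add, so convert each level to linear form, sum, and take 10·log₁₀ of the total.
Σ 10^(L/10) = 10^(100.3/10) + 10^(93.6/10) + 10^(98.2/10) = 1.961e+10.
L_total = 10·log₁₀(1.961e+10) = 102.93 dB(A).

102.9 dB(A)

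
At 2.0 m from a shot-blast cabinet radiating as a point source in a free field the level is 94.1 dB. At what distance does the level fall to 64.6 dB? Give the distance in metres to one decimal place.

59.7 m

For a point source L₁ − L₂ = 20·log₁₀(r₂/r₁), so r₂ = r₁·10^((L₁−L₂)/20).
r₂ = 2.0·10^((94.1−64.6)/20) = 2.0·10^(29.5/20) = 59.71 m.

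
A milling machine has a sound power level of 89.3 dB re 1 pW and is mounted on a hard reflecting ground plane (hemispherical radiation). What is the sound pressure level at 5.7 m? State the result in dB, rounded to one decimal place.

L_p = L_w − 10·log₁₀(2π·r²) with r = 5.7 m.
2π·r² = 204.1 m², 10·log₁₀ of that is 23.099 dB.
L_p = 89.3 − 23.099 = 66.20 dB.

66.2 dB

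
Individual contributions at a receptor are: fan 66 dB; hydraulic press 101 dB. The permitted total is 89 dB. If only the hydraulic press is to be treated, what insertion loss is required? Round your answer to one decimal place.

The untreated sources together contribute 10^(66/10) = 3.981e+06, i.e. 66.00 dB.
The limit corresponds to 10^(89/10) = 7.943e+08; subtracting the fixed part leaves 7.903e+08 for the hydraulic press, i.e. 88.98 dB.
Required insertion loss = 101 − 88.98 = 12.02 dB.

12.0 dB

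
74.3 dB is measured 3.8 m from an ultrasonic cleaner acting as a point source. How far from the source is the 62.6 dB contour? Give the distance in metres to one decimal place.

14.6 m

For a point source L₁ − L₂ = 20·log₁₀(r₂/r₁), so r₂ = r₁·10^((L₁−L₂)/20).
r₂ = 3.8·10^((74.3−62.6)/20) = 3.8·10^(11.7/20) = 14.61 m.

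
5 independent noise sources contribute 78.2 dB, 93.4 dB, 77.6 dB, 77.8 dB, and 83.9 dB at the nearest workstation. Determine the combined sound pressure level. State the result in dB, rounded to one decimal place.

94.2 dB

Incoherent sources combine by intensity addition: L_total = 10·log₁₀(Σ 10^(L_i/10)).
Σ 10^(L/10) = 10^(78.2/10) + 10^(93.4/10) + 10^(77.6/10) + 10^(77.8/10) + 10^(83.9/10) = 2.617e+09.
L_total = 10·log₁₀(2.617e+09) = 94.18 dB.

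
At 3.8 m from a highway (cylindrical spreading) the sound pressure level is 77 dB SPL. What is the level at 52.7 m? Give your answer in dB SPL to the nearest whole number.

For a line source, L₂ = L₁ − 10·log₁₀(r₂/r₁).
L₂ = 77 − 10·log₁₀(52.7/3.8) = 77 − 11.420 = 65.58 dB SPL.

66 dB SPL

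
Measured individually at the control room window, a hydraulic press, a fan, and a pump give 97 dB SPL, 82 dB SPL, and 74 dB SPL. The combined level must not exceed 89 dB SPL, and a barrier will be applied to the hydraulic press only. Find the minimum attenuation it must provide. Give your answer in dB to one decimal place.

9.1 dB

Everything except the hydraulic press sums to 10^(82/10) + 10^(74/10) = 1.836e+08 in linear terms, 82.64 dB SPL.
The limit corresponds to 10^(89/10) = 7.943e+08; subtracting the fixed part leaves 6.107e+08 for the hydraulic press, i.e. 87.86 dB SPL.
Required insertion loss = 97 − 87.86 = 9.14 dB.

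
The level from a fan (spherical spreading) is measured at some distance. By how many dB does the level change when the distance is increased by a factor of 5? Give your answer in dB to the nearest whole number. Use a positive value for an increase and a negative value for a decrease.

-14 dB

With spherical spreading the level changes by −20·log₁₀(r₂/r₁).
ΔL = −20·log₁₀(5) = -13.98 dB.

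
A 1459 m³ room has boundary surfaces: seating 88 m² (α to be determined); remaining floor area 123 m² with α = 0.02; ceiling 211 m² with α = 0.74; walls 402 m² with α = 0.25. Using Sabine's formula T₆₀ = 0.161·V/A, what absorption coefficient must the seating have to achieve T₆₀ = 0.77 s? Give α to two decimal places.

0.52

From T₆₀ = 0.161·V/A, the target T₆₀ = 0.77 s needs A = 0.161·1459/0.77 = 305.06 m².
Absorption from the other surfaces = 123·0.02 + 211·0.74 + 402·0.25 = 259.10 m², so the seating must supply 45.96 m² over 88 m².
α = 45.96/88 = 0.522.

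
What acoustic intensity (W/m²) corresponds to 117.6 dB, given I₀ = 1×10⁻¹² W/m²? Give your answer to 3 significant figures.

L = 10·log₁₀(I/I₀) ⇒ I = I₀·10^(L/10) = 10⁻¹² × 10^11.76.

0.575 W/m²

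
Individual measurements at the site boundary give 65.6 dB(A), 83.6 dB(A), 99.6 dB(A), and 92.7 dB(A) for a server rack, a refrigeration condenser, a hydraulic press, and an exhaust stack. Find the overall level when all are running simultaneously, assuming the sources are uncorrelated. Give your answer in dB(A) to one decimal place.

100.5 dB(A)

For uncorrelated sources the intensities add, so convert each level to linear form, sum, and take 10·log₁₀ of the total.
Σ 10^(L/10) = 10^(65.6/10) + 10^(83.6/10) + 10^(99.6/10) + 10^(92.7/10) = 1.121e+10.
L_total = 10·log₁₀(1.121e+10) = 100.50 dB(A).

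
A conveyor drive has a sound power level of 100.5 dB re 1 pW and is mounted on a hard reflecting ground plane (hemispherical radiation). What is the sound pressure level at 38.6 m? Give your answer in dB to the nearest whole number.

The power spreads over a hemisphere of area 2π·r², so L_p = L_w − 10·log₁₀(2π·r²).
2π·r² = 9362 m², 10·log₁₀ of that is 39.714 dB.
L_p = 100.5 − 39.714 = 60.79 dB.

61 dB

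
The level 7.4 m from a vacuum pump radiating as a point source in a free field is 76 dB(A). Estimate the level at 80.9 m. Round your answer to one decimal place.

Point-source attenuation: ΔL = 20·log₁₀(r₂/r₁) = 20·log₁₀(80.9/7.4) = 20.774 dB.
L₂ = 76 − 20·log₁₀(80.9/7.4) = 76 − 20.774 = 55.23 dB(A).

55.2 dB(A)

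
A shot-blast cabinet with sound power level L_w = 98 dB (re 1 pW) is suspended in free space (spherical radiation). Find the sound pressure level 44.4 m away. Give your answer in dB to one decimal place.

54.1 dB

Free-field spherical radiation: L_p = L_w − 10·log₁₀(4π·r²), r = 44.4 m.
4π·r² = 2.477e+04 m², 10·log₁₀ of that is 43.940 dB.
L_p = 98 − 43.940 = 54.06 dB.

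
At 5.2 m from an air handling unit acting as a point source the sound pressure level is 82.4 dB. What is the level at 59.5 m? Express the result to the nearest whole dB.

Spherical spreading from a point source gives a 20·log₁₀(r₂/r₁) drop.
L₂ = 82.4 − 20·log₁₀(59.5/5.2) = 82.4 − 21.170 = 61.23 dB.

61 dB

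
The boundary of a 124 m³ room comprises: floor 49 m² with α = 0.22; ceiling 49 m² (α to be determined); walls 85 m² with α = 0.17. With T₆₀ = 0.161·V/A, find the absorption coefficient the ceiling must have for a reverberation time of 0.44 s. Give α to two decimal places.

Required total absorption A = 0.161·124/0.44 = 45.37 m².
Absorption from the other surfaces = 49·0.22 + 85·0.17 = 25.23 m², so the ceiling must supply 20.14 m² over 49 m².
α = 20.14/49 = 0.411.

0.41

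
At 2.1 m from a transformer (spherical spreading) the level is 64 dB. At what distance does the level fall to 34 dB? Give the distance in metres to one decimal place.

Point-source spreading drops the level by 20·log₁₀(r₂/r₁); inverting, r₂/r₁ = 10^(ΔL/20).
r₂ = 2.1·10^((64−34)/20) = 2.1·10^(30.0/20) = 66.41 m.

66.4 m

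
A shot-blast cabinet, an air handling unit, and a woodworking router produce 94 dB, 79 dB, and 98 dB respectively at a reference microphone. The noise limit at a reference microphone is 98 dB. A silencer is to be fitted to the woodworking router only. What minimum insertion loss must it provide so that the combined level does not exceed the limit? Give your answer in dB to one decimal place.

Fixed contribution from the other sources: Σ 10^(L/10) = 10^(94/10) + 10^(79/10) = 2.591e+09 (94.14 dB).
To meet 98 dB overall, the treated woodworking router may contribute at most 10^(98/10) − 2.591e+09 = 3.718e+09, i.e. 95.70 dB.
So the woodworking router must be reduced from 98 to 95.70 dB: IL = 2.30 dB.

2.3 dB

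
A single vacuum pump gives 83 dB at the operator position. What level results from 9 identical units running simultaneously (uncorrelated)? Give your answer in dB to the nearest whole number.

N identical incoherent sources raise the level by 10·log₁₀ N.
L_total = 83 + 10·log₁₀(9) = 83 + 9.542 = 92.54 dB.

93 dB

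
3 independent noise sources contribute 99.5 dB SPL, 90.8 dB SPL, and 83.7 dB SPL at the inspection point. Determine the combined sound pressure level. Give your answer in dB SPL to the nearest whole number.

Incoherent sources combine by intensity addition: L_total = 10·log₁₀(Σ 10^(L_i/10)).
Σ 10^(L/10) = 10^(99.5/10) + 10^(90.8/10) + 10^(83.7/10) = 1.035e+10.
L_total = 10·log₁₀(1.035e+10) = 100.15 dB SPL.

100 dB SPL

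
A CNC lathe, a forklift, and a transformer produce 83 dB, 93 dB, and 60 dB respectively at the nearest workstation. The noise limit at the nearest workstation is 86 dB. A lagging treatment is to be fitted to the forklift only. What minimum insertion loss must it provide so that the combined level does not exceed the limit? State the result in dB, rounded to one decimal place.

Fixed contribution from the other sources: Σ 10^(L/10) = 10^(83/10) + 10^(60/10) = 2.005e+08 (83.02 dB).
To meet 86 dB overall, the treated forklift may contribute at most 10^(86/10) − 2.005e+08 = 1.976e+08, i.e. 82.96 dB.
So the forklift must be reduced from 93 to 82.96 dB: IL = 10.04 dB.

10.0 dB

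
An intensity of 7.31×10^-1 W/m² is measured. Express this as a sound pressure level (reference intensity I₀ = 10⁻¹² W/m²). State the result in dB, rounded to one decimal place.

L = 10·log₁₀(I/I₀) = 10·log₁₀(7.31×10^-1/10⁻¹²) = 10·log₁₀(7.31×10^11).
L = 10·(0.8639 + 11) = 118.64 dB.

118.6 dB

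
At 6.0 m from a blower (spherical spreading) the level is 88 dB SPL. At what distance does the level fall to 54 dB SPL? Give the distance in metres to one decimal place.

Point-source spreading drops the level by 20·log₁₀(r₂/r₁); inverting, r₂/r₁ = 10^(ΔL/20).
r₂ = 6.0·10^((88−54)/20) = 6.0·10^(34.0/20) = 300.71 m.

300.7 m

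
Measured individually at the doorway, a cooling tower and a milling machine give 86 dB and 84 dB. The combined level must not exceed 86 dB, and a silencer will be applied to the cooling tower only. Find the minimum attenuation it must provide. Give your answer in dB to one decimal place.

Fixed contribution from the other source: Σ 10^(L/10) = 10^(84/10) = 2.512e+08 (84.00 dB).
To meet 86 dB overall, the treated cooling tower may contribute at most 10^(86/10) − 2.512e+08 = 1.469e+08, i.e. 81.67 dB.
Required insertion loss = 86 − 81.67 = 4.33 dB.

4.3 dB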